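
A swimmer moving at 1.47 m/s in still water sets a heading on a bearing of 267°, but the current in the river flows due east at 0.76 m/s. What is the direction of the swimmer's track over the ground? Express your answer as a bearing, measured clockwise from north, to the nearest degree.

Taking east as x and north as y: velocity relative to the water = (-1.468, -0.077) m/s; the water relative to ground = (0.760, 0.000) m/s.
Velocity relative to ground = (-1.468, -0.077) + (0.760, 0.000) = (-0.708, -0.077) m/s.
Bearing = atan2(-0.71, -0.08) = 263.80° clockwise from north.

264°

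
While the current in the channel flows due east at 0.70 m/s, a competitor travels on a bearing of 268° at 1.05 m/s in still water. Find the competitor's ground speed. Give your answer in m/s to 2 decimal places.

Taking east as x and north as y: velocity relative to the water = (-1.049, -0.037) m/s; the water relative to ground = (0.700, 0.000) m/s.
Velocity relative to ground = (-1.049, -0.037) + (0.700, 0.000) = (-0.349, -0.037) m/s.
Speed = |(-0.349, -0.037)| = 0.351 m/s.

0.35 m/s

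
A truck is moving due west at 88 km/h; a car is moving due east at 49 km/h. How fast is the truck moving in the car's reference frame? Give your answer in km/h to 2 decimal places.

Taking east as x and north as y: truck velocity = (-88.000, 0.000) km/h; car velocity = (49.000, 0.000) km/h.
Velocity of truck relative to car = (-88.000, 0.000) − (49.000, 0.000) = (-137.000, 0.000) km/h.
Magnitude = |(-137.000, 0.000)| = 137.000 km/h.

137.00 km/h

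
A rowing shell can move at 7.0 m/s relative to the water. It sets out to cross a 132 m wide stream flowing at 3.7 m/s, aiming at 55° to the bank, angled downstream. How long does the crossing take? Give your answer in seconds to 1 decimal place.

The component of the rowing shell's velocity perpendicular to the bank is 7.0 × sin 55° = 5.734 m/s.
Only the cross-stream component determines the crossing time; the current contributes nothing perpendicular to the bank.
Time = 132 / 5.734 = 23.020 s.

23.0 s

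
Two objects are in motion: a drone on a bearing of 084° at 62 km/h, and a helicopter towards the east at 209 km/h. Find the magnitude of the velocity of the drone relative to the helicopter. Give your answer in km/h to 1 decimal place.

Taking east as x and north as y: drone velocity = (61.660, 6.481) km/h; helicopter velocity = (209.000, 0.000) km/h.
Velocity of drone relative to helicopter = (61.660, 6.481) − (209.000, 0.000) = (-147.340, 6.481) km/h.
Magnitude = |(-147.340, 6.481)| = 147.482 km/h.

147.5 km/h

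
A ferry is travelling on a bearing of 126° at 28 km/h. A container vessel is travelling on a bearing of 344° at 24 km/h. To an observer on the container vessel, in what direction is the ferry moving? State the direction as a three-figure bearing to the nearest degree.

Taking east as x and north as y: ferry velocity = (22.652, -16.458) km/h; container vessel velocity = (-6.615, 23.070) km/h.
Velocity of ferry relative to container vessel = (22.652, -16.458) − (-6.615, 23.070) = (29.268, -39.528) km/h.
Bearing = atan2(29.27, -39.53) = 143.48° clockwise from north.

143°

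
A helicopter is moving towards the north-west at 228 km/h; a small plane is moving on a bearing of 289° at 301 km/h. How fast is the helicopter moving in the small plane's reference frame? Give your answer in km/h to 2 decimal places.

138.64 km/h

Taking east as x and north as y: helicopter velocity = (-161.220, 161.220) km/h; small plane velocity = (-284.601, 97.996) km/h.
Velocity of helicopter relative to small plane = (-161.220, 161.220) − (-284.601, 97.996) = (123.381, 63.224) km/h.
Magnitude = |(123.381, 63.224)| = 138.637 km/h.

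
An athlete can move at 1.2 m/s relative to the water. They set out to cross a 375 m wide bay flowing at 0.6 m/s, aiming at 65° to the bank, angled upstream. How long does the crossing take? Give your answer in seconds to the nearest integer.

The component of the athlete's velocity perpendicular to the bank is 1.2 × sin 65° = 1.088 m/s.
The current is parallel to the bank, so it does not affect the crossing time.
Time = 375 / 1.088 = 344.806 s.

345 s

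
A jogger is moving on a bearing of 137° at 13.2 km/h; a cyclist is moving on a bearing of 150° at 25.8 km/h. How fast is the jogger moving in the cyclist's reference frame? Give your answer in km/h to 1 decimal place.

13.3 km/h

Taking east as x and north as y: jogger velocity = (9.002, -9.654) km/h; cyclist velocity = (12.900, -22.343) km/h.
Velocity of jogger relative to cyclist = (9.002, -9.654) − (12.900, -22.343) = (-3.898, 12.690) km/h.
Magnitude = |(-3.898, 12.690)| = 13.275 km/h.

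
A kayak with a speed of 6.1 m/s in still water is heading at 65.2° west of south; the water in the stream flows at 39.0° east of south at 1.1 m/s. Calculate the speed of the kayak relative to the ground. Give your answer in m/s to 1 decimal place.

Taking east as x and north as y: velocity relative to the water = (-5.537, -2.559) m/s; the water relative to ground = (0.692, -0.855) m/s.
Velocity relative to ground = (-5.537, -2.559) + (0.692, -0.855) = (-4.845, -3.414) m/s.
Speed = |(-4.845, -3.414)| = 5.927 m/s.

5.9 m/s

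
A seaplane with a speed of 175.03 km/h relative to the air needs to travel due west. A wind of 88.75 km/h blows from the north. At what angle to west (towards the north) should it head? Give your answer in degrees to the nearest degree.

The wind pushes perpendicular to the desired track; the heading must have a component into the wind equal to 88.75 km/h: 175.03 sin θ = 88.75.
sin θ = 0.5071, so θ = 30.468°.

30°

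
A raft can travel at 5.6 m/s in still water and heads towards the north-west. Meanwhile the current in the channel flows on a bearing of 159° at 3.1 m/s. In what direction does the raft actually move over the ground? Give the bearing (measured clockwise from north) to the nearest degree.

291°

Taking east as x and north as y: velocity relative to the water = (-3.960, 3.960) m/s; the water relative to ground = (1.111, -2.894) m/s.
Velocity relative to ground = (-3.960, 3.960) + (1.111, -2.894) = (-2.849, 1.066) m/s.
Bearing = atan2(-2.85, 1.07) = 290.51° clockwise from north.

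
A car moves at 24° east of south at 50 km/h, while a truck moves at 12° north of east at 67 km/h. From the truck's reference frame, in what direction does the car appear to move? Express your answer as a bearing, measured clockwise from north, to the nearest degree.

217°

Taking east as x and north as y: car velocity = (20.337, -45.677) km/h; truck velocity = (65.536, 13.930) km/h.
Velocity of car relative to truck = (20.337, -45.677) − (65.536, 13.930) = (-45.199, -59.607) km/h.
Bearing = atan2(-45.20, -59.61) = 217.17° clockwise from north.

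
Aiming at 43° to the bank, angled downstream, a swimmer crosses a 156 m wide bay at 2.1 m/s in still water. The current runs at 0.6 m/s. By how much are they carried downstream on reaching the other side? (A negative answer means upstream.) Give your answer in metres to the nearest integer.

233 m

Perpendicular speed = 1.432 m/s; crossing time = 156 / 1.432 = 108.924 s.
Net downstream speed = 2.136 m/s.
Drift = 2.136 × 108.924 = 232.644 m (downstream).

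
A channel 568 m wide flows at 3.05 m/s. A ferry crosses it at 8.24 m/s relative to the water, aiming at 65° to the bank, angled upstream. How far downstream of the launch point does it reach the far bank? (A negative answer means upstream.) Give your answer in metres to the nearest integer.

-33 m

Perpendicular speed = 7.468 m/s; crossing time = 568 / 7.468 = 76.058 s.
Net downstream speed = -0.432 m/s.
Drift = -0.432 × 76.058 = -32.886 m (upstream).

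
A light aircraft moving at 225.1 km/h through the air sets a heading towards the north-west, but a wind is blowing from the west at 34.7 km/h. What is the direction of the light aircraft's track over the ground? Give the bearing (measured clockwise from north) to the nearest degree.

322°

Taking east as x and north as y: velocity relative to the air = (-159.170, 159.170) km/h; the air relative to ground = (34.700, 0.000) km/h.
Velocity relative to ground = (-159.170, 159.170) + (34.700, 0.000) = (-124.470, 159.170) km/h.
Bearing = atan2(-124.47, 159.17) = 321.97° clockwise from north.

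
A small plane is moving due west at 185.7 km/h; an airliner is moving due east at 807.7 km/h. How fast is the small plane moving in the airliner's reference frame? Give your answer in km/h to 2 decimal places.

Taking east as x and north as y: small plane velocity = (-185.700, 0.000) km/h; airliner velocity = (807.700, 0.000) km/h.
Velocity of small plane relative to airliner = (-185.700, 0.000) − (807.700, 0.000) = (-993.400, 0.000) km/h.
Magnitude = |(-993.400, 0.000)| = 993.400 km/h.

993.40 km/h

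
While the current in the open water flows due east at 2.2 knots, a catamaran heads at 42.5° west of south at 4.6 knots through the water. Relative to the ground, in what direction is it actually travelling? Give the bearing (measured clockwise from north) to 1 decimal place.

Taking east as x and north as y: velocity relative to the water = (-3.108, -3.391) knots; the water relative to ground = (2.200, 0.000) knots.
Velocity relative to ground = (-3.108, -3.391) + (2.200, 0.000) = (-0.908, -3.391) knots.
Bearing = atan2(-0.91, -3.39) = 194.98° clockwise from north.

195.0°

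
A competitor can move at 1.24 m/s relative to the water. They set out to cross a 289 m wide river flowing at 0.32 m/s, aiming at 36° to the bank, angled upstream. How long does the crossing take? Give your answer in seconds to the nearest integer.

397 s

The component of the competitor's velocity perpendicular to the bank is 1.24 × sin 36° = 0.729 m/s.
The current is parallel to the bank, so it does not affect the crossing time.
Time = 289 / 0.729 = 396.513 s.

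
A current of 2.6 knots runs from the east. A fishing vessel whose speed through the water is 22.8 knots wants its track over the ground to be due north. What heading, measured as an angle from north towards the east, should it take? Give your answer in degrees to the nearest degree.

7°

The current pushes perpendicular to the desired track; the heading must have a component into the current equal to 2.6 knots: 22.8 sin θ = 2.6.
sin θ = 0.1140, so θ = 6.548°.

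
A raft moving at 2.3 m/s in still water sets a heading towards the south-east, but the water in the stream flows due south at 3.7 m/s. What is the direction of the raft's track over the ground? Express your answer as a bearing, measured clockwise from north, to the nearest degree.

163°

Taking east as x and north as y: velocity relative to the water = (1.626, -1.626) m/s; the water relative to ground = (0.000, -3.700) m/s.
Velocity relative to ground = (1.626, -1.626) + (0.000, -3.700) = (1.626, -5.326) m/s.
Bearing = atan2(1.63, -5.33) = 163.02° clockwise from north.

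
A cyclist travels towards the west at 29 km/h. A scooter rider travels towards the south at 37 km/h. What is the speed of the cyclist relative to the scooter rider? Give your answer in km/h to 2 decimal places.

Taking east as x and north as y: cyclist velocity = (-29.000, 0.000) km/h; scooter rider velocity = (0.000, -37.000) km/h.
Velocity of cyclist relative to scooter rider = (-29.000, 0.000) − (0.000, -37.000) = (-29.000, 37.000) km/h.
Magnitude = |(-29.000, 37.000)| = 47.011 km/h.

47.01 km/h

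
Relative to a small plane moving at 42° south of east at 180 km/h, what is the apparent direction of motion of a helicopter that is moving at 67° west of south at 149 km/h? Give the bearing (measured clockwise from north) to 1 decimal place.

Taking east as x and north as y: helicopter velocity = (-137.155, -58.219) km/h; small plane velocity = (133.766, -120.444) km/h.
Velocity of helicopter relative to small plane = (-137.155, -58.219) − (133.766, -120.444) = (-270.921, 62.225) km/h.
Bearing = atan2(-270.92, 62.22) = 282.94° clockwise from north.

282.9°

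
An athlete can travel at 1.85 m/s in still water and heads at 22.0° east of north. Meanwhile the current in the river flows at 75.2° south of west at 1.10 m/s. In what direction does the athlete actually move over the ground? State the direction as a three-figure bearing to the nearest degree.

Taking east as x and north as y: velocity relative to the water = (0.693, 1.715) m/s; the water relative to ground = (-0.281, -1.064) m/s.
Velocity relative to ground = (0.693, 1.715) + (-0.281, -1.064) = (0.412, 0.652) m/s.
Bearing = atan2(0.41, 0.65) = 32.30° clockwise from north.

032°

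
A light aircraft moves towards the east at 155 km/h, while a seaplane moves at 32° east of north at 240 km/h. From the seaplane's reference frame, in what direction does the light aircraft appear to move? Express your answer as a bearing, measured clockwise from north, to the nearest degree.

172°

Taking east as x and north as y: light aircraft velocity = (155.000, 0.000) km/h; seaplane velocity = (127.181, 203.532) km/h.
Velocity of light aircraft relative to seaplane = (155.000, 0.000) − (127.181, 203.532) = (27.819, -203.532) km/h.
Bearing = atan2(27.82, -203.53) = 172.22° clockwise from north.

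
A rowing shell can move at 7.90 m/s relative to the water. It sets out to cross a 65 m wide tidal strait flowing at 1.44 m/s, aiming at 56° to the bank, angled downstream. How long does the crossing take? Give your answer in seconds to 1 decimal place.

The component of the rowing shell's velocity perpendicular to the bank is 7.90 × sin 56° = 6.549 m/s.
Only the cross-stream component determines the crossing time; the current contributes nothing perpendicular to the bank.
Time = 65 / 6.549 = 9.925 s.

9.9 s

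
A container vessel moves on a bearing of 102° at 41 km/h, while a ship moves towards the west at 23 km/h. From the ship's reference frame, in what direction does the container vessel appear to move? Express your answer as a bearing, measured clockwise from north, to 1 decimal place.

097.7°

Taking east as x and north as y: container vessel velocity = (40.104, -8.524) km/h; ship velocity = (-23.000, 0.000) km/h.
Velocity of container vessel relative to ship = (40.104, -8.524) − (-23.000, 0.000) = (63.104, -8.524) km/h.
Bearing = atan2(63.10, -8.52) = 97.69° clockwise from north.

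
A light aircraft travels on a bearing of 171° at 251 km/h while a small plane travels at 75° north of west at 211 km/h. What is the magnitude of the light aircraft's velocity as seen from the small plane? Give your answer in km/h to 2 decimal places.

461.37 km/h

Taking east as x and north as y: light aircraft velocity = (39.265, -247.910) km/h; small plane velocity = (-54.611, 203.810) km/h.
Velocity of light aircraft relative to small plane = (39.265, -247.910) − (-54.611, 203.810) = (93.876, -451.720) km/h.
Magnitude = |(93.876, -451.720)| = 461.372 km/h.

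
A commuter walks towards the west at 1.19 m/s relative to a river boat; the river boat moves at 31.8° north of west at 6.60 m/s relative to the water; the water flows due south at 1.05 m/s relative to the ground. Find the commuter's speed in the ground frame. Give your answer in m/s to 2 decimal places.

7.22 m/s

In east/north components (m/s): commuter relative to river boat = (-1.190, 0.000); river boat relative to water = (-5.609, 3.478); water relative to ground = (0.000, -1.050).
Sum = (-6.799, 2.428) m/s.
Speed = |(-6.799, 2.428)| = 7.220 m/s.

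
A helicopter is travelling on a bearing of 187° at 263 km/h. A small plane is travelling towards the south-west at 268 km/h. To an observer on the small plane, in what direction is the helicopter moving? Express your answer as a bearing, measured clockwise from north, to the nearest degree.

Taking east as x and north as y: helicopter velocity = (-32.052, -261.040) km/h; small plane velocity = (-189.505, -189.505) km/h.
Velocity of helicopter relative to small plane = (-32.052, -261.040) − (-189.505, -189.505) = (157.453, -71.535) km/h.
Bearing = atan2(157.45, -71.54) = 114.43° clockwise from north.

114°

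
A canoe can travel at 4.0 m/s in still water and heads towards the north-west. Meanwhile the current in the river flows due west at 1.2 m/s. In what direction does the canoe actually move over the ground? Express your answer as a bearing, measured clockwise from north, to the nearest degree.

305°

Taking east as x and north as y: velocity relative to the water = (-2.828, 2.828) m/s; the water relative to ground = (-1.200, 0.000) m/s.
Velocity relative to ground = (-2.828, 2.828) + (-1.200, 0.000) = (-4.028, 2.828) m/s.
Bearing = atan2(-4.03, 2.83) = 305.07° clockwise from north.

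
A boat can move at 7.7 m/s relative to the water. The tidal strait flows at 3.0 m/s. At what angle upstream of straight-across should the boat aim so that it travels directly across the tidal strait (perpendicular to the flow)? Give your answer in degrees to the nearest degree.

To cancel the current, the upstream component of the boat's velocity must equal the flow: 7.7 sin θ = 3.0.
sin θ = 3.0 / 7.7 = 0.3896.
θ = arcsin(0.3896) = 22.930°.

23°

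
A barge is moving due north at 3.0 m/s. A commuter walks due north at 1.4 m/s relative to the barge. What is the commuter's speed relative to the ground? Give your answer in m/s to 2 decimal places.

Taking east as x and north as y: barge velocity = (0.000, 3.000) m/s; commuter velocity relative to barge = (0.000, 1.400) m/s.
Velocity relative to ground = (0.000, 3.000) + (0.000, 1.400) = (0.000, 4.400) m/s.
Speed = |(0.000, 4.400)| = 4.400 m/s.

4.40 m/s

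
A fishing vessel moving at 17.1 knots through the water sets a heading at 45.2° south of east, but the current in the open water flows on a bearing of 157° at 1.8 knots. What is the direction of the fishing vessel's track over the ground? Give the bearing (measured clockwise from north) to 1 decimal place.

Taking east as x and north as y: velocity relative to the water = (12.049, -12.134) knots; the water relative to ground = (0.703, -1.657) knots.
Velocity relative to ground = (12.049, -12.134) + (0.703, -1.657) = (12.753, -13.791) knots.
Bearing = atan2(12.75, -13.79) = 137.24° clockwise from north.

137.2°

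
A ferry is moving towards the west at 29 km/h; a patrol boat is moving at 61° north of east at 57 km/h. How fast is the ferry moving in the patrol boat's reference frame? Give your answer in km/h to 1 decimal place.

75.5 km/h

Taking east as x and north as y: ferry velocity = (-29.000, 0.000) km/h; patrol boat velocity = (27.634, 49.853) km/h.
Velocity of ferry relative to patrol boat = (-29.000, 0.000) − (27.634, 49.853) = (-56.634, -49.853) km/h.
Magnitude = |(-56.634, -49.853)| = 75.451 km/h.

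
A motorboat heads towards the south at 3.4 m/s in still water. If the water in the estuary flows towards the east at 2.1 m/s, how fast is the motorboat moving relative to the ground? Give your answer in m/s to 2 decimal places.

Taking east as x and north as y: velocity relative to the water = (0.000, -3.400) m/s; the water relative to ground = (2.100, 0.000) m/s.
Velocity relative to ground = (0.000, -3.400) + (2.100, 0.000) = (2.100, -3.400) m/s.
Speed = |(2.100, -3.400)| = 3.996 m/s.

4.00 m/s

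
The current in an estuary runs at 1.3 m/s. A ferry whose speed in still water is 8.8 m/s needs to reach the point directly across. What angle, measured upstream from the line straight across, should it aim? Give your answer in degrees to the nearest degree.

To cancel the current, the upstream component of the ferry's velocity must equal the flow: 8.8 sin θ = 1.3.
sin θ = 1.3 / 8.8 = 0.1477.
θ = arcsin(0.1477) = 8.495°.

8°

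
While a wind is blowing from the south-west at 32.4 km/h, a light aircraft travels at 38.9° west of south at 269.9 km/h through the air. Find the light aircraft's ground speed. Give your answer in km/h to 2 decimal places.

Taking east as x and north as y: velocity relative to the air = (-169.487, -210.048) km/h; the air relative to ground = (22.910, 22.910) km/h.
Velocity relative to ground = (-169.487, -210.048) + (22.910, 22.910) = (-146.577, -187.138) km/h.
Speed = |(-146.577, -187.138)| = 237.708 km/h.

237.71 km/h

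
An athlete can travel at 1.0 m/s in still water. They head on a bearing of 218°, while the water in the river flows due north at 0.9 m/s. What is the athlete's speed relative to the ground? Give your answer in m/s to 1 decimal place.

0.6 m/s

Taking east as x and north as y: velocity relative to the water = (-0.616, -0.788) m/s; the water relative to ground = (0.000, 0.900) m/s.
Velocity relative to ground = (-0.616, -0.788) + (0.000, 0.900) = (-0.616, 0.112) m/s.
Speed = |(-0.616, 0.112)| = 0.626 m/s.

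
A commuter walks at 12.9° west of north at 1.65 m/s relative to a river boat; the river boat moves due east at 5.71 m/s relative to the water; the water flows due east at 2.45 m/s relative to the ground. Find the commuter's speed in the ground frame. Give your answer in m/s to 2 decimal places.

In east/north components (m/s): commuter relative to river boat = (-0.368, 1.608); river boat relative to water = (5.710, 0.000); water relative to ground = (2.450, 0.000).
Sum = (7.792, 1.608) m/s.
Speed = |(7.792, 1.608)| = 7.956 m/s.

7.96 m/s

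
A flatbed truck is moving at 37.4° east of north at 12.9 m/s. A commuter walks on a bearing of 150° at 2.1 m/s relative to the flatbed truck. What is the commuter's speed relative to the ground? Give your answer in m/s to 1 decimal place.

12.2 m/s

Taking east as x and north as y: flatbed truck velocity = (7.835, 10.248) m/s; commuter velocity relative to flatbed truck = (1.050, -1.819) m/s.
Velocity relative to ground = (7.835, 10.248) + (1.050, -1.819) = (8.885, 8.429) m/s.
Speed = |(8.885, 8.429)| = 12.247 m/s.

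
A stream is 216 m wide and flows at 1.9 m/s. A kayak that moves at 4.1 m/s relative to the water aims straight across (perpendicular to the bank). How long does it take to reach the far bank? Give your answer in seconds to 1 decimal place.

52.7 s

The component of the kayak's velocity perpendicular to the bank is 4.1 m/s.
Only the cross-stream component determines the crossing time; the current contributes nothing perpendicular to the bank.
Time = 216 / 4.100 = 52.683 s.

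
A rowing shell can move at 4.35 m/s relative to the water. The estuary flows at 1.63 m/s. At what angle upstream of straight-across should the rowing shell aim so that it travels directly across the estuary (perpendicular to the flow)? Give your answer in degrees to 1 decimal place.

22.0°

To cancel the current, the upstream component of the rowing shell's velocity must equal the flow: 4.35 sin θ = 1.63.
sin θ = 1.63 / 4.35 = 0.3747.
θ = arcsin(0.3747) = 22.007°.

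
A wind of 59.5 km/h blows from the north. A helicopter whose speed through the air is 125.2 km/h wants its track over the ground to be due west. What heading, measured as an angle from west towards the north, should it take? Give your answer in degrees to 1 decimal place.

The wind pushes perpendicular to the desired track; the heading must have a component into the wind equal to 59.5 km/h: 125.2 sin θ = 59.5.
sin θ = 0.4752, so θ = 28.375°.

28.4°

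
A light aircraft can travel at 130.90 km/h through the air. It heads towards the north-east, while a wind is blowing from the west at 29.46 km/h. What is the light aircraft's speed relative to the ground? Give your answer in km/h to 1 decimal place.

153.2 km/h

Taking east as x and north as y: velocity relative to the air = (92.560, 92.560) km/h; the air relative to ground = (29.460, 0.000) km/h.
Velocity relative to ground = (92.560, 92.560) + (29.460, 0.000) = (122.020, 92.560) km/h.
Speed = |(122.020, 92.560)| = 153.155 km/h.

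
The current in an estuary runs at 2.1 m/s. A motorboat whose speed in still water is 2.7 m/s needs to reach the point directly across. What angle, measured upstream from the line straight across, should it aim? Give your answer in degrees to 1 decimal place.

To cancel the current, the upstream component of the motorboat's velocity must equal the flow: 2.7 sin θ = 2.1.
sin θ = 2.1 / 2.7 = 0.7778.
θ = arcsin(0.7778) = 51.058°.

51.1°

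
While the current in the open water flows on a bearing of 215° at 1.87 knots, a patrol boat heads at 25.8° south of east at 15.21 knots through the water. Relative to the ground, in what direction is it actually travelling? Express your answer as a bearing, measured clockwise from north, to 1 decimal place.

Taking east as x and north as y: velocity relative to the water = (13.694, -6.620) knots; the water relative to ground = (-1.073, -1.532) knots.
Velocity relative to ground = (13.694, -6.620) + (-1.073, -1.532) = (12.621, -8.152) knots.
Bearing = atan2(12.62, -8.15) = 122.86° clockwise from north.

122.9°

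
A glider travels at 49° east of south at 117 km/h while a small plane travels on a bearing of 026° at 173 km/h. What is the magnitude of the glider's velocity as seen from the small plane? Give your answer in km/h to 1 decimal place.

232.6 km/h

Taking east as x and north as y: glider velocity = (88.301, -76.759) km/h; small plane velocity = (75.838, 155.491) km/h.
Velocity of glider relative to small plane = (88.301, -76.759) − (75.838, 155.491) = (12.463, -232.250) km/h.
Magnitude = |(12.463, -232.250)| = 232.584 km/h.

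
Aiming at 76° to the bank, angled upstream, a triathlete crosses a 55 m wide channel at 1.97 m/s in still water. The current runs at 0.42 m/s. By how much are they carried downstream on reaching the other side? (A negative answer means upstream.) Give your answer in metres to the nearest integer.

-2 m

Perpendicular speed = 1.911 m/s; crossing time = 55 / 1.911 = 28.773 s.
Net downstream speed = -0.057 m/s.
Drift = -0.057 × 28.773 = -1.628 m (upstream).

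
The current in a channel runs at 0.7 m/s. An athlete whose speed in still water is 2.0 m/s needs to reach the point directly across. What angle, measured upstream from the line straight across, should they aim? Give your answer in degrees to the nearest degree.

20°

To cancel the current, the upstream component of the athlete's velocity must equal the flow: 2.0 sin θ = 0.7.
sin θ = 0.7 / 2.0 = 0.3500.
θ = arcsin(0.3500) = 20.487°.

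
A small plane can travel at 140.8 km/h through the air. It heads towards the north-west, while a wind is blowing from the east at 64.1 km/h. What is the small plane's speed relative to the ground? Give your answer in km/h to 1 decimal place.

191.6 km/h

Taking east as x and north as y: velocity relative to the air = (-99.561, 99.561) km/h; the air relative to ground = (-64.100, 0.000) km/h.
Velocity relative to ground = (-99.561, 99.561) + (-64.100, 0.000) = (-163.661, 99.561) km/h.
Speed = |(-163.661, 99.561)| = 191.565 km/h.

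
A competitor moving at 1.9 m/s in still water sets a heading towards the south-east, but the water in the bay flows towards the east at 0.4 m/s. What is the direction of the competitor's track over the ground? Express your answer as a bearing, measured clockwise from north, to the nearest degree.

128°

Taking east as x and north as y: velocity relative to the water = (1.344, -1.344) m/s; the water relative to ground = (0.400, 0.000) m/s.
Velocity relative to ground = (1.344, -1.344) + (0.400, 0.000) = (1.744, -1.344) m/s.
Bearing = atan2(1.74, -1.34) = 127.62° clockwise from north.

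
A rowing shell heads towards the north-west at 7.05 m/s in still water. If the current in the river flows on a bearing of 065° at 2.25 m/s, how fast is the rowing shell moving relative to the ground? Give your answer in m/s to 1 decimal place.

Taking east as x and north as y: velocity relative to the water = (-4.985, 4.985) m/s; the water relative to ground = (2.039, 0.951) m/s.
Velocity relative to ground = (-4.985, 4.985) + (2.039, 0.951) = (-2.946, 5.936) m/s.
Speed = |(-2.946, 5.936)| = 6.627 m/s.

6.6 m/s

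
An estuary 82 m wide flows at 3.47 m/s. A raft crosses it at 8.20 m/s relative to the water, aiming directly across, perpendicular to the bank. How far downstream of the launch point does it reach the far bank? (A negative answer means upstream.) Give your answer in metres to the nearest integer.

Perpendicular speed = 8.200 m/s; crossing time = 82 / 8.200 = 10.000 s.
Net downstream speed = 3.470 m/s.
Drift = 3.470 × 10.000 = 34.700 m (downstream).

35 m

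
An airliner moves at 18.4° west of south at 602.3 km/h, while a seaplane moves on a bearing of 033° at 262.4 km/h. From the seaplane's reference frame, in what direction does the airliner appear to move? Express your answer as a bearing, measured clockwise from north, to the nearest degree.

Taking east as x and north as y: airliner velocity = (-190.115, -571.508) km/h; seaplane velocity = (142.913, 220.067) km/h.
Velocity of airliner relative to seaplane = (-190.115, -571.508) − (142.913, 220.067) = (-333.029, -791.575) km/h.
Bearing = atan2(-333.03, -791.58) = 202.82° clockwise from north.

203°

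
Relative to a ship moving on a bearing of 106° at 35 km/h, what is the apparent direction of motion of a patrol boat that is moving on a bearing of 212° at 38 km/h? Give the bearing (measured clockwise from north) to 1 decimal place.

Taking east as x and north as y: patrol boat velocity = (-20.137, -32.226) km/h; ship velocity = (33.644, -9.647) km/h.
Velocity of patrol boat relative to ship = (-20.137, -32.226) − (33.644, -9.647) = (-53.781, -22.579) km/h.
Bearing = atan2(-53.78, -22.58) = 247.23° clockwise from north.

247.2°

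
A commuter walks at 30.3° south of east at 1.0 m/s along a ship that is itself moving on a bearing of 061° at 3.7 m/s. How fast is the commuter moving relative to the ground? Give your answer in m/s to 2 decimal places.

Taking east as x and north as y: ship velocity = (3.236, 1.794) m/s; commuter velocity relative to ship = (0.863, -0.505) m/s.
Velocity relative to ground = (3.236, 1.794) + (0.863, -0.505) = (4.099, 1.289) m/s.
Speed = |(4.099, 1.289)| = 4.297 m/s.

4.30 m/s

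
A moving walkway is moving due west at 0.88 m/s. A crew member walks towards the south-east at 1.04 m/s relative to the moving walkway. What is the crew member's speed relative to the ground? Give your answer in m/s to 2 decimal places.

Taking east as x and north as y: moving walkway velocity = (-0.880, 0.000) m/s; crew member velocity relative to moving walkway = (0.735, -0.735) m/s.
Velocity relative to ground = (-0.880, 0.000) + (0.735, -0.735) = (-0.145, -0.735) m/s.
Speed = |(-0.145, -0.735)| = 0.749 m/s.

0.75 m/s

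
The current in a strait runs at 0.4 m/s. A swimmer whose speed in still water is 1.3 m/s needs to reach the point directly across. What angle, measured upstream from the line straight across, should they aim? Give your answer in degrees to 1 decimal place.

17.9°

To cancel the current, the upstream component of the swimmer's velocity must equal the flow: 1.3 sin θ = 0.4.
sin θ = 0.4 / 1.3 = 0.3077.
θ = arcsin(0.3077) = 17.920°.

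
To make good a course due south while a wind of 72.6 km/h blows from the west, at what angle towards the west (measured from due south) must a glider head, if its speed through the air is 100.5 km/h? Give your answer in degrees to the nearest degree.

The wind pushes perpendicular to the desired track; the heading must have a component into the wind equal to 72.6 km/h: 100.5 sin θ = 72.6.
sin θ = 0.7224, so θ = 46.252°.

46°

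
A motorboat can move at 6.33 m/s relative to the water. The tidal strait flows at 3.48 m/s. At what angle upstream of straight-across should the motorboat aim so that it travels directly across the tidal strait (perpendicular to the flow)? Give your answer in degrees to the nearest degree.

To cancel the current, the upstream component of the motorboat's velocity must equal the flow: 6.33 sin θ = 3.48.
sin θ = 3.48 / 6.33 = 0.5498.
θ = arcsin(0.5498) = 33.351°.

33°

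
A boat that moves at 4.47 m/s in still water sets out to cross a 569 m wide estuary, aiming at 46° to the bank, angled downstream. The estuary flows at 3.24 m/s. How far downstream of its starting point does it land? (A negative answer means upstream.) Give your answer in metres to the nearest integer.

1123 m

Perpendicular speed = 3.215 m/s; crossing time = 569 / 3.215 = 176.958 s.
Net downstream speed = 6.345 m/s.
Drift = 6.345 × 176.958 = 1122.821 m (downstream).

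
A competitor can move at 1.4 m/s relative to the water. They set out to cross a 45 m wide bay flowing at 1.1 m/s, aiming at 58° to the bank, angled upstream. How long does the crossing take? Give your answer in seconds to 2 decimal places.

The component of the competitor's velocity perpendicular to the bank is 1.4 × sin 58° = 1.187 m/s.
The flow acts along the bank and has no component across it.
Time = 45 / 1.187 = 37.902 s.

37.90 s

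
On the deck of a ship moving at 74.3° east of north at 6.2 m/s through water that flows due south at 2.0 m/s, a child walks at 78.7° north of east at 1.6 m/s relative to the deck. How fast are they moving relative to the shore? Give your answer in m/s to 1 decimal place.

In east/north components (m/s): child relative to ship = (0.314, 1.569); ship relative to water = (5.969, 1.678); water relative to ground = (0.000, -2.000).
Sum = (6.282, 1.247) m/s.
Speed = |(6.282, 1.247)| = 6.405 m/s.

6.4 m/s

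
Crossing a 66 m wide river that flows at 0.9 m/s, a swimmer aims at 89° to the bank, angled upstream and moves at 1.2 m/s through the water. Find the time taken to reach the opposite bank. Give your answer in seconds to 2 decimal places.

55.01 s

The component of the swimmer's velocity perpendicular to the bank is 1.2 × sin 89° = 1.200 m/s.
The current is parallel to the bank, so it does not affect the crossing time.
Time = 66 / 1.200 = 55.008 s.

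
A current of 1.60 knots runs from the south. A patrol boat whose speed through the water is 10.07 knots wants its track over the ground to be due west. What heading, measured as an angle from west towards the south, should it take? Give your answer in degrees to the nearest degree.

9°

The current pushes perpendicular to the desired track; the heading must have a component into the current equal to 1.60 knots: 10.07 sin θ = 1.60.
sin θ = 0.1589, so θ = 9.142°.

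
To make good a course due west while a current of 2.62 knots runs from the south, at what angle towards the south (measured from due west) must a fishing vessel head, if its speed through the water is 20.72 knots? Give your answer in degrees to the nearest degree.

7°

The current pushes perpendicular to the desired track; the heading must have a component into the current equal to 2.62 knots: 20.72 sin θ = 2.62.
sin θ = 0.1264, so θ = 7.264°.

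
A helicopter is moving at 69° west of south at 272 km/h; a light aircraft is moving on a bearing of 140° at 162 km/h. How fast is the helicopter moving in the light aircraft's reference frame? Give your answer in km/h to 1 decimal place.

359.1 km/h

Taking east as x and north as y: helicopter velocity = (-253.934, -97.476) km/h; light aircraft velocity = (104.132, -124.099) km/h.
Velocity of helicopter relative to light aircraft = (-253.934, -97.476) − (104.132, -124.099) = (-358.065, 26.623) km/h.
Magnitude = |(-358.065, 26.623)| = 359.054 km/h.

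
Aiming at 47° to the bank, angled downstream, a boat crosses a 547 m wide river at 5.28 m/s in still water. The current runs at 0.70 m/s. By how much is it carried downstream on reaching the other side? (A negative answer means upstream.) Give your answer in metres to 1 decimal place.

609.2 m

Perpendicular speed = 3.862 m/s; crossing time = 547 / 3.862 = 141.653 s.
Net downstream speed = 4.301 m/s.
Drift = 4.301 × 141.653 = 609.243 m (downstream).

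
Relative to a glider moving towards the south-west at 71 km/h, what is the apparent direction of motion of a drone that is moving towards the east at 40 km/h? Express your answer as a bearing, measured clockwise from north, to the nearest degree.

061°

Taking east as x and north as y: drone velocity = (40.000, 0.000) km/h; glider velocity = (-50.205, -50.205) km/h.
Velocity of drone relative to glider = (40.000, 0.000) − (-50.205, -50.205) = (90.205, 50.205) km/h.
Bearing = atan2(90.20, 50.20) = 60.90° clockwise from north.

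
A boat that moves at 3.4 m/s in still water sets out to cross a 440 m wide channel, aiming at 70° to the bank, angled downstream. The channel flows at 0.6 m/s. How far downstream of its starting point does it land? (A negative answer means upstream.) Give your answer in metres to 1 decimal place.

242.8 m

Perpendicular speed = 3.195 m/s; crossing time = 440 / 3.195 = 137.717 s.
Net downstream speed = 1.763 m/s.
Drift = 1.763 × 137.717 = 242.777 m (downstream).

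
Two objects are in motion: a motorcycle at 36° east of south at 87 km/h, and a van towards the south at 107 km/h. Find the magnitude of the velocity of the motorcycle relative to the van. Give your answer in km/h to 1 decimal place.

62.9 km/h

Taking east as x and north as y: motorcycle velocity = (51.137, -70.384) km/h; van velocity = (0.000, -107.000) km/h.
Velocity of motorcycle relative to van = (51.137, -70.384) − (0.000, -107.000) = (51.137, 36.616) km/h.
Magnitude = |(51.137, 36.616)| = 62.895 km/h.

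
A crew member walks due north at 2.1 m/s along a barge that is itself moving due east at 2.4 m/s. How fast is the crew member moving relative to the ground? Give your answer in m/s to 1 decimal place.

3.2 m/s

Taking east as x and north as y: barge velocity = (2.400, 0.000) m/s; crew member velocity relative to barge = (0.000, 2.100) m/s.
Velocity relative to ground = (2.400, 0.000) + (0.000, 2.100) = (2.400, 2.100) m/s.
Speed = |(2.400, 2.100)| = 3.189 m/s.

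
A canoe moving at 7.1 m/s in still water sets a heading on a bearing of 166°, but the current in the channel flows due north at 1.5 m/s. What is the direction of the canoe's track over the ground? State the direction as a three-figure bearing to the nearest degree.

Taking east as x and north as y: velocity relative to the water = (1.718, -6.889) m/s; the water relative to ground = (0.000, 1.500) m/s.
Velocity relative to ground = (1.718, -6.889) + (0.000, 1.500) = (1.718, -5.389) m/s.
Bearing = atan2(1.72, -5.39) = 162.32° clockwise from north.

162°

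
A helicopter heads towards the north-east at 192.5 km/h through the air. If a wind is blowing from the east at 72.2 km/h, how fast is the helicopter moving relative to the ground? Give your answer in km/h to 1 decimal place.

150.4 km/h

Taking east as x and north as y: velocity relative to the air = (136.118, 136.118) km/h; the air relative to ground = (-72.200, 0.000) km/h.
Velocity relative to ground = (136.118, 136.118) + (-72.200, 0.000) = (63.918, 136.118) km/h.
Speed = |(63.918, 136.118)| = 150.378 km/h.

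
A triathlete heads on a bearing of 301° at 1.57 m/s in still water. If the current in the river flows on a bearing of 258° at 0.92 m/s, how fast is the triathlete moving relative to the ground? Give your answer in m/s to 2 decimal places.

2.33 m/s

Taking east as x and north as y: velocity relative to the water = (-1.346, 0.809) m/s; the water relative to ground = (-0.900, -0.191) m/s.
Velocity relative to ground = (-1.346, 0.809) + (-0.900, -0.191) = (-2.246, 0.617) m/s.
Speed = |(-2.246, 0.617)| = 2.329 m/s.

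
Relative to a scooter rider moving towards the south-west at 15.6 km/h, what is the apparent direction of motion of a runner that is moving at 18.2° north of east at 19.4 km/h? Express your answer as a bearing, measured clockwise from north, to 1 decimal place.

059.9°

Taking east as x and north as y: runner velocity = (18.429, 6.059) km/h; scooter rider velocity = (-11.031, -11.031) km/h.
Velocity of runner relative to scooter rider = (18.429, 6.059) − (-11.031, -11.031) = (29.460, 17.090) km/h.
Bearing = atan2(29.46, 17.09) = 59.88° clockwise from north.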